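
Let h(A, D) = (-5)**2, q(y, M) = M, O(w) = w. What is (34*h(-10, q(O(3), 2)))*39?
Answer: 33150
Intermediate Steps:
h(A, D) = 25
(34*h(-10, q(O(3), 2)))*39 = (34*25)*39 = 850*39 = 33150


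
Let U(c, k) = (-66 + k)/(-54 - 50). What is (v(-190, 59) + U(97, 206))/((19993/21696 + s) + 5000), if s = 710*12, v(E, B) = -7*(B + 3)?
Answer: -122788512/3813548869 ≈ -0.032198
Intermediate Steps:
U(c, k) = 33/52 - k/104 (U(c, k) = (-66 + k)/(-104) = (-66 + k)*(-1/104) = 33/52 - k/104)
v(E, B) = -21 - 7*B (v(E, B) = -7*(3 + B) = -21 - 7*B)
s = 8520
(v(-190, 59) + U(97, 206))/((19993/21696 + s) + 5000) = ((-21 - 7*59) + (33/52 - 1/104*206))/((19993/21696 + 8520) + 5000) = ((-21 - 413) + (33/52 - 103/52))/((19993*(1/21696) + 8520) + 5000) = (-434 - 35/26)/((19993/21696 + 8520) + 5000) = -11319/(26*(184869913/21696 + 5000)) = -11319/(26*293349913/21696) = -11319/26*21696/293349913 = -122788512/3813548869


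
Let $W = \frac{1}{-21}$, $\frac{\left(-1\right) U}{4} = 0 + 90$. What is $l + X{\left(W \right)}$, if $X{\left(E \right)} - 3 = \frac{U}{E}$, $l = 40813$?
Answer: $48376$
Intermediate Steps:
$U = -360$ ($U = - 4 \left(0 + 90\right) = \left(-4\right) 90 = -360$)
$W = - \frac{1}{21} \approx -0.047619$
$X{\left(E \right)} = 3 - \frac{360}{E}$
$l + X{\left(W \right)} = 40813 - \left(-3 + \frac{360}{- \frac{1}{21}}\right) = 40813 + \left(3 - -7560\right) = 40813 + \left(3 + 7560\right) = 40813 + 7563 = 48376$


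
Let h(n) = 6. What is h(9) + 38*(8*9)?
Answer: 2742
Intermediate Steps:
h(9) + 38*(8*9) = 6 + 38*(8*9) = 6 + 38*72 = 6 + 2736 = 2742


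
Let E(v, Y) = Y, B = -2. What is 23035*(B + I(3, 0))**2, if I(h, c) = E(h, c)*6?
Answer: 92140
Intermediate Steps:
I(h, c) = 6*c (I(h, c) = c*6 = 6*c)
23035*(B + I(3, 0))**2 = 23035*(-2 + 6*0)**2 = 23035*(-2 + 0)**2 = 23035*(-2)**2 = 23035*4 = 92140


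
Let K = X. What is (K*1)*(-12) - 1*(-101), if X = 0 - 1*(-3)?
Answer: 65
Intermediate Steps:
X = 3 (X = 0 + 3 = 3)
K = 3
(K*1)*(-12) - 1*(-101) = (3*1)*(-12) - 1*(-101) = 3*(-12) + 101 = -36 + 101 = 65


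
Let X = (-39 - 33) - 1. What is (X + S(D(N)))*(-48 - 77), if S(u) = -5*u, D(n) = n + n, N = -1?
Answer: 7875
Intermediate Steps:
D(n) = 2*n
X = -73 (X = -72 - 1 = -73)
(X + S(D(N)))*(-48 - 77) = (-73 - 10*(-1))*(-48 - 77) = (-73 - 5*(-2))*(-125) = (-73 + 10)*(-125) = -63*(-125) = 7875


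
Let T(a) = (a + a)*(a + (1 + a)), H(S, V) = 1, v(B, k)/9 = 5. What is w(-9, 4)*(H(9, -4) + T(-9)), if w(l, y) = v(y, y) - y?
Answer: 12587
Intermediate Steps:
v(B, k) = 45 (v(B, k) = 9*5 = 45)
T(a) = 2*a*(1 + 2*a) (T(a) = (2*a)*(1 + 2*a) = 2*a*(1 + 2*a))
w(l, y) = 45 - y
w(-9, 4)*(H(9, -4) + T(-9)) = (45 - 1*4)*(1 + 2*(-9)*(1 + 2*(-9))) = (45 - 4)*(1 + 2*(-9)*(1 - 18)) = 41*(1 + 2*(-9)*(-17)) = 41*(1 + 306) = 41*307 = 12587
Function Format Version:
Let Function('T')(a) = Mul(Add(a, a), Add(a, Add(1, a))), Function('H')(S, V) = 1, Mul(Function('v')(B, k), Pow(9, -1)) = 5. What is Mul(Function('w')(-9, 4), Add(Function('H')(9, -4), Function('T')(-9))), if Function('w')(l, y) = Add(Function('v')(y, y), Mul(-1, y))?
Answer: 12587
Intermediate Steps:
Function('v')(B, k) = 45 (Function('v')(B, k) = Mul(9, 5) = 45)
Function('T')(a) = Mul(2, a, Add(1, Mul(2, a))) (Function('T')(a) = Mul(Mul(2, a), Add(1, Mul(2, a))) = Mul(2, a, Add(1, Mul(2, a))))
Function('w')(l, y) = Add(45, Mul(-1, y))
Mul(Function('w')(-9, 4), Add(Function('H')(9, -4), Function('T')(-9))) = Mul(Add(45, Mul(-1, 4)), Add(1, Mul(2, -9, Add(1, Mul(2, -9))))) = Mul(Add(45, -4), Add(1, Mul(2, -9, Add(1, -18)))) = Mul(41, Add(1, Mul(2, -9, -17))) = Mul(41, Add(1, 306)) = Mul(41, 307) = 12587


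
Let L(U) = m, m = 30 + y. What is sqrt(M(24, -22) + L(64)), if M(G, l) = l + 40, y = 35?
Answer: sqrt(83) ≈ 9.1104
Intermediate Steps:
M(G, l) = 40 + l
m = 65 (m = 30 + 35 = 65)
L(U) = 65
sqrt(M(24, -22) + L(64)) = sqrt((40 - 22) + 65) = sqrt(18 + 65) = sqrt(83)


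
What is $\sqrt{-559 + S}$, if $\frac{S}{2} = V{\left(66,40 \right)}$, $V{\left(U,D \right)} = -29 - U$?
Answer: $i \sqrt{749} \approx 27.368 i$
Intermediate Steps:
$S = -190$ ($S = 2 \left(-29 - 66\right) = 2 \left(-95\right) = -190$)
$\sqrt{-559 + S} = \sqrt{-559 - 190} = \sqrt{-749} = i \sqrt{749}$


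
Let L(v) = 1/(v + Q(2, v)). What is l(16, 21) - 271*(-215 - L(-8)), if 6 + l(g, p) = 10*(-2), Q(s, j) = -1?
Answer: 523880/9 ≈ 58209.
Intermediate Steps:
l(g, p) = -26 (l(g, p) = -6 + 10*(-2) = -6 - 20 = -26)
L(v) = 1/(-1 + v) (L(v) = 1/(v - 1) = 1/(-1 + v))
l(16, 21) - 271*(-215 - L(-8)) = -26 - 271*(-215 - 1/(-1 - 8)) = -26 - 271*(-215 - 1/(-9)) = -26 - 271*(-215 - 1*(-1/9)) = -26 - 271*(-215 + 1/9) = -26 - 271*(-1934/9) = -26 + 524114/9 = 523880/9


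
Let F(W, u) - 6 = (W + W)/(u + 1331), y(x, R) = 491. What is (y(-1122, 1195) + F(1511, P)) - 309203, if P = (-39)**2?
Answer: -440213245/1426 ≈ -3.0871e+5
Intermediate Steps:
P = 1521
F(W, u) = 6 + 2*W/(1331 + u) (F(W, u) = 6 + (W + W)/(u + 1331) = 6 + (2*W)/(1331 + u) = 6 + 2*W/(1331 + u))
(y(-1122, 1195) + F(1511, P)) - 309203 = (491 + 2*(3993 + 1511 + 3*1521)/(1331 + 1521)) - 309203 = (491 + 2*(3993 + 1511 + 4563)/2852) - 309203 = (491 + 2*(1/2852)*10067) - 309203 = (491 + 10067/1426) - 309203 = 710233/1426 - 309203 = -440213245/1426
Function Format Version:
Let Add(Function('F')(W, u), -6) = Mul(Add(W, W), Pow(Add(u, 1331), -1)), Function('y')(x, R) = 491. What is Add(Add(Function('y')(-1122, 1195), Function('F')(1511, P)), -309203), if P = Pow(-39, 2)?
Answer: Rational(-440213245, 1426) ≈ -3.0871e+5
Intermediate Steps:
P = 1521
Function('F')(W, u) = Add(6, Mul(2, W, Pow(Add(1331, u), -1))) (Function('F')(W, u) = Add(6, Mul(Add(W, W), Pow(Add(u, 1331), -1))) = Add(6, Mul(Mul(2, W), Pow(Add(1331, u), -1))) = Add(6, Mul(2, W, Pow(Add(1331, u), -1))))
Add(Add(Function('y')(-1122, 1195), Function('F')(1511, P)), -309203) = Add(Add(491, Mul(2, Pow(Add(1331, 1521), -1), Add(3993, 1511, Mul(3, 1521)))), -309203) = Add(Add(491, Mul(2, Pow(2852, -1), Add(3993, 1511, 4563))), -309203) = Add(Add(491, Mul(2, Rational(1, 2852), 10067)), -309203) = Add(Add(491, Rational(10067, 1426)), -309203) = Add(Rational(710233, 1426), -309203) = Rational(-440213245, 1426)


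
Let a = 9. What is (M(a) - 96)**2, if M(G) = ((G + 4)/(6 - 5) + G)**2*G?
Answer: 18147600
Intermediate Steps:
M(G) = G*(4 + 2*G)**2 (M(G) = ((4 + G)/1 + G)**2*G = ((4 + G)*1 + G)**2*G = ((4 + G) + G)**2*G = (4 + 2*G)**2*G = G*(4 + 2*G)**2)
(M(a) - 96)**2 = (4*9*(2 + 9)**2 - 96)**2 = (4*9*11**2 - 96)**2 = (4*9*121 - 96)**2 = (4356 - 96)**2 = 4260**2 = 18147600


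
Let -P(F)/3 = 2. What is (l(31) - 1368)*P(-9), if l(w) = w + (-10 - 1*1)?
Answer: 8088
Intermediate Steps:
P(F) = -6 (P(F) = -3*2 = -6)
l(w) = -11 + w (l(w) = w + (-10 - 1) = w - 11 = -11 + w)
(l(31) - 1368)*P(-9) = ((-11 + 31) - 1368)*(-6) = (20 - 1368)*(-6) = -1348*(-6) = 8088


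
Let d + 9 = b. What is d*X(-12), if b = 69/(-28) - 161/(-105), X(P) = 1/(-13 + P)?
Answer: 4171/10500 ≈ 0.39724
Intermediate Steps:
b = -391/420 (b = 69*(-1/28) - 161*(-1/105) = -69/28 + 23/15 = -391/420 ≈ -0.93095)
d = -4171/420 (d = -9 - 391/420 = -4171/420 ≈ -9.9310)
d*X(-12) = -4171/(420*(-13 - 12)) = -4171/420/(-25) = -4171/420*(-1/25) = 4171/10500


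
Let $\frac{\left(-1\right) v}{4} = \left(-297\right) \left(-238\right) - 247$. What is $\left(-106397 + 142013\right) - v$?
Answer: $317372$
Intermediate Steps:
$v = -281756$ ($v = - 4 \left(\left(-297\right) \left(-238\right) - 247\right) = - 4 \left(70686 - 247\right) = \left(-4\right) 70439 = -281756$)
$\left(-106397 + 142013\right) - v = \left(-106397 + 142013\right) - -281756 = 35616 + 281756 = 317372$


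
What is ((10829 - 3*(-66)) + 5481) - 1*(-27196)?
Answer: 43704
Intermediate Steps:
((10829 - 3*(-66)) + 5481) - 1*(-27196) = ((10829 + 198) + 5481) + 27196 = (11027 + 5481) + 27196 = 16508 + 27196 = 43704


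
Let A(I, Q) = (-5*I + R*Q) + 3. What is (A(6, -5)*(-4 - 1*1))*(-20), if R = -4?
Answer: -700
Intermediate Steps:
A(I, Q) = 3 - 5*I - 4*Q (A(I, Q) = (-5*I - 4*Q) + 3 = 3 - 5*I - 4*Q)
(A(6, -5)*(-4 - 1*1))*(-20) = ((3 - 5*6 - 4*(-5))*(-4 - 1*1))*(-20) = ((3 - 30 + 20)*(-4 - 1))*(-20) = -7*(-5)*(-20) = 35*(-20) = -700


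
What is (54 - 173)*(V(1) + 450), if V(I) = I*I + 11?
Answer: -54978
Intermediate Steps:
V(I) = 11 + I² (V(I) = I² + 11 = 11 + I²)
(54 - 173)*(V(1) + 450) = (54 - 173)*((11 + 1²) + 450) = -119*((11 + 1) + 450) = -119*(12 + 450) = -119*462 = -54978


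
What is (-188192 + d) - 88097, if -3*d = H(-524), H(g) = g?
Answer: -828343/3 ≈ -2.7611e+5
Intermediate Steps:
d = 524/3 (d = -⅓*(-524) = 524/3 ≈ 174.67)
(-188192 + d) - 88097 = (-188192 + 524/3) - 88097 = -564052/3 - 88097 = -828343/3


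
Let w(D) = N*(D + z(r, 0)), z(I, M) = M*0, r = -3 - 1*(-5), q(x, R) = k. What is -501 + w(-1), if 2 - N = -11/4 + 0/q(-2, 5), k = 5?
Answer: -2023/4 ≈ -505.75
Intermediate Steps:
q(x, R) = 5
r = 2 (r = -3 + 5 = 2)
z(I, M) = 0
N = 19/4 (N = 2 - (-11/4 + 0/5) = 2 - (-11*¼ + 0*(⅕)) = 2 - (-11/4 + 0) = 2 - 1*(-11/4) = 2 + 11/4 = 19/4 ≈ 4.7500)
w(D) = 19*D/4 (w(D) = 19*(D + 0)/4 = 19*D/4)
-501 + w(-1) = -501 + (19/4)*(-1) = -501 - 19/4 = -2023/4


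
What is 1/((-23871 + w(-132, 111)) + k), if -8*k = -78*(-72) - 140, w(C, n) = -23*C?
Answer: -2/43039 ≈ -4.6470e-5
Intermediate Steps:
k = -1369/2 (k = -(-78*(-72) - 140)/8 = -(5616 - 140)/8 = -⅛*5476 = -1369/2 ≈ -684.50)
1/((-23871 + w(-132, 111)) + k) = 1/((-23871 - 23*(-132)) - 1369/2) = 1/((-23871 + 3036) - 1369/2) = 1/(-20835 - 1369/2) = 1/(-43039/2) = -2/43039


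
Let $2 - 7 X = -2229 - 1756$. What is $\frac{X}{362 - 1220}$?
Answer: $- \frac{1329}{2002} \approx -0.66384$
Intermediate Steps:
$X = \frac{3987}{7}$ ($X = \frac{2}{7} - \frac{-2229 - 1756}{7} = \frac{2}{7} - - \frac{3985}{7} = \frac{2}{7} + \frac{3985}{7} = \frac{3987}{7} \approx 569.57$)
$\frac{X}{362 - 1220} = \frac{3987}{7 \left(362 - 1220\right)} = \frac{3987}{7 \left(-858\right)} = \frac{3987}{7} \left(- \frac{1}{858}\right) = - \frac{1329}{2002}$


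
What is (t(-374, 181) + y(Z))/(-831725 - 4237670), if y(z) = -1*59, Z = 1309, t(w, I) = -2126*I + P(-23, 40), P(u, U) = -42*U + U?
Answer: 77301/1013879 ≈ 0.076243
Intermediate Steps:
P(u, U) = -41*U
t(w, I) = -1640 - 2126*I (t(w, I) = -2126*I - 41*40 = -2126*I - 1640 = -1640 - 2126*I)
y(z) = -59
(t(-374, 181) + y(Z))/(-831725 - 4237670) = ((-1640 - 2126*181) - 59)/(-831725 - 4237670) = ((-1640 - 384806) - 59)/(-5069395) = (-386446 - 59)*(-1/5069395) = -386505*(-1/5069395) = 77301/1013879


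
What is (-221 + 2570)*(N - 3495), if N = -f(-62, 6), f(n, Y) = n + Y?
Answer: -8078211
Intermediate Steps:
f(n, Y) = Y + n
N = 56 (N = -(6 - 62) = -1*(-56) = 56)
(-221 + 2570)*(N - 3495) = (-221 + 2570)*(56 - 3495) = 2349*(-3439) = -8078211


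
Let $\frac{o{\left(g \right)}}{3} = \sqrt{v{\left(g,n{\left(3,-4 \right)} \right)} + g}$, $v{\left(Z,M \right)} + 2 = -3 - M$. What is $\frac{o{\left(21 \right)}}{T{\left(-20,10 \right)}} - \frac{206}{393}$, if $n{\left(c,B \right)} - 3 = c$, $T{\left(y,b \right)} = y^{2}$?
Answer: $- \frac{206}{393} + \frac{3 \sqrt{10}}{400} \approx -0.50046$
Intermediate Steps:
$n{\left(c,B \right)} = 3 + c$
$v{\left(Z,M \right)} = -5 - M$ ($v{\left(Z,M \right)} = -2 - \left(3 + M\right) = -5 - M$)
$o{\left(g \right)} = 3 \sqrt{-11 + g}$ ($o{\left(g \right)} = 3 \sqrt{\left(-5 - \left(3 + 3\right)\right) + g} = 3 \sqrt{\left(-5 - 6\right) + g} = 3 \sqrt{-11 + g}$)
$\frac{o{\left(21 \right)}}{T{\left(-20,10 \right)}} - \frac{206}{393} = \frac{3 \sqrt{-11 + 21}}{\left(-20\right)^{2}} - \frac{206}{393} = \frac{3 \sqrt{10}}{400} - \frac{206}{393} = - \frac{206}{393} + \frac{3 \sqrt{10}}{400}$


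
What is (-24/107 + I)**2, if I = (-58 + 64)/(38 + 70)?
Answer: 105625/3709476 ≈ 0.028474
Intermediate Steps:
I = 1/18 (I = 6/108 = 6*(1/108) = 1/18 ≈ 0.055556)
(-24/107 + I)**2 = (-24/107 + 1/18)**2 = (-325/1926)**2 = 105625/3709476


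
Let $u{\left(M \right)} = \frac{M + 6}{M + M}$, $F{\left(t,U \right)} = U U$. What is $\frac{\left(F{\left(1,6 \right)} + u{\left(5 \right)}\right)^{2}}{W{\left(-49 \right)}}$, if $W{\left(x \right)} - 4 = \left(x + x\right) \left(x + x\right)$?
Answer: $\frac{137641}{960800} \approx 0.14326$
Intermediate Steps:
$F{\left(t,U \right)} = U^{2}$
$u{\left(M \right)} = \frac{6 + M}{2 M}$
$W{\left(x \right)} = 4 + 4 x^{2}$ ($W{\left(x \right)} = 4 + \left(x + x\right) \left(x + x\right) = 4 + 2 x 2 x = 4 + 4 x^{2}$)
$\frac{\left(F{\left(1,6 \right)} + u{\left(5 \right)}\right)^{2}}{W{\left(-49 \right)}} = \frac{\left(6^{2} + \frac{6 + 5}{2 \cdot 5}\right)^{2}}{4 + 4 \left(-49\right)^{2}} = \frac{\left(36 + \frac{1}{2} \cdot \frac{1}{5} \cdot 11\right)^{2}}{4 + 4 \cdot 2401} = \frac{\left(36 + \frac{11}{10}\right)^{2}}{4 + 9604} = \frac{\left(\frac{371}{10}\right)^{2}}{9608} = \frac{137641}{100} \cdot \frac{1}{9608} = \frac{137641}{960800}$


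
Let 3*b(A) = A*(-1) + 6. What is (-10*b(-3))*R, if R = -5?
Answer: 150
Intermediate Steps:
b(A) = 2 - A/3 (b(A) = (A*(-1) + 6)/3 = (-A + 6)/3 = (6 - A)/3 = 2 - A/3)
(-10*b(-3))*R = -10*(2 - ⅓*(-3))*(-5) = -10*(2 + 1)*(-5) = -10*3*(-5) = -30*(-5) = 150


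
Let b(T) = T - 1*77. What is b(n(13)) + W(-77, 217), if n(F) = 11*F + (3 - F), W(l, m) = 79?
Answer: 135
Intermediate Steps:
n(F) = 3 + 10*F
b(T) = -77 + T (b(T) = T - 77 = -77 + T)
b(n(13)) + W(-77, 217) = (-77 + (3 + 10*13)) + 79 = (-77 + (3 + 130)) + 79 = (-77 + 133) + 79 = 56 + 79 = 135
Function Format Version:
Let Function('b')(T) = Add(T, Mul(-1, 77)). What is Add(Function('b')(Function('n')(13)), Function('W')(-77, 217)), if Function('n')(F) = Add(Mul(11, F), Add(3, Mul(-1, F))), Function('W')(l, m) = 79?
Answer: 135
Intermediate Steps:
Function('n')(F) = Add(3, Mul(10, F))
Function('b')(T) = Add(-77, T) (Function('b')(T) = Add(T, -77) = Add(-77, T))
Add(Function('b')(Function('n')(13)), Function('W')(-77, 217)) = Add(Add(-77, Add(3, Mul(10, 13))), 79) = Add(Add(-77, Add(3, 130)), 79) = Add(Add(-77, 133), 79) = Add(56, 79) = 135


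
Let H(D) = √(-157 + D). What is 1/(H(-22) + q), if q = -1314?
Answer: -1314/1726775 - I*√179/1726775 ≈ -0.00076096 - 7.748e-6*I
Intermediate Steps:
1/(H(-22) + q) = 1/(√(-157 - 22) - 1314) = 1/(√(-179) - 1314) = 1/(I*√179 - 1314) = 1/(-1314 + I*√179)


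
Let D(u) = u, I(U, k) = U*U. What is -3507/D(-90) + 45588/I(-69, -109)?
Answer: 256787/5290 ≈ 48.542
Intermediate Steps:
I(U, k) = U²
-3507/D(-90) + 45588/I(-69, -109) = -3507/(-90) + 45588/((-69)²) = -3507*(-1/90) + 45588/4761 = 1169/30 + 45588*(1/4761) = 1169/30 + 15196/1587 = 256787/5290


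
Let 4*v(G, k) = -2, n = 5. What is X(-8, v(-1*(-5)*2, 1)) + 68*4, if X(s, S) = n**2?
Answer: 297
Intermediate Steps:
v(G, k) = -1/2 (v(G, k) = (1/4)*(-2) = -1/2)
X(s, S) = 25 (X(s, S) = 5**2 = 25)
X(-8, v(-1*(-5)*2, 1)) + 68*4 = 25 + 68*4 = 25 + 272 = 297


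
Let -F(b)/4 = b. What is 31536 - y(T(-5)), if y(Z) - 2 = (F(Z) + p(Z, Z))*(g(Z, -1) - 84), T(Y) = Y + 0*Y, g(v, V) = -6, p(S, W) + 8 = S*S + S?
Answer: 34414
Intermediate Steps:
p(S, W) = -8 + S + S**2 (p(S, W) = -8 + (S*S + S) = -8 + (S**2 + S) = -8 + (S + S**2) = -8 + S + S**2)
F(b) = -4*b
T(Y) = Y (T(Y) = Y + 0 = Y)
y(Z) = 722 - 90*Z**2 + 270*Z (y(Z) = 2 + (-4*Z + (-8 + Z + Z**2))*(-6 - 84) = 2 + (-8 + Z**2 - 3*Z)*(-90) = 2 + (720 - 90*Z**2 + 270*Z) = 722 - 90*Z**2 + 270*Z)
31536 - y(T(-5)) = 31536 - (722 - 90*(-5)**2 + 270*(-5)) = 31536 - (722 - 90*25 - 1350) = 31536 - (722 - 2250 - 1350) = 31536 - 1*(-2878) = 31536 + 2878 = 34414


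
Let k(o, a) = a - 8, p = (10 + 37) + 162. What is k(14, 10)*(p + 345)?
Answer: 1108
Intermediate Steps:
p = 209 (p = 47 + 162 = 209)
k(o, a) = -8 + a
k(14, 10)*(p + 345) = (-8 + 10)*(209 + 345) = 2*554 = 1108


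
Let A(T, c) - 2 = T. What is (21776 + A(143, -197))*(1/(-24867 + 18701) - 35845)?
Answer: -4844985360591/6166 ≈ -7.8576e+8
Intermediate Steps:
A(T, c) = 2 + T
(21776 + A(143, -197))*(1/(-24867 + 18701) - 35845) = (21776 + (2 + 143))*(1/(-24867 + 18701) - 35845) = (21776 + 145)*(1/(-6166) - 35845) = 21921*(-1/6166 - 35845) = 21921*(-221020271/6166) = -4844985360591/6166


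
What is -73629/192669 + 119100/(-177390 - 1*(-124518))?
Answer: -745549733/282966538 ≈ -2.6348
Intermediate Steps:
-73629/192669 + 119100/(-177390 - 1*(-124518)) = -73629*1/192669 + 119100/(-177390 + 124518) = -24543/64223 + 119100/(-52872) = -24543/64223 + 119100*(-1/52872) = -24543/64223 - 9925/4406 = -745549733/282966538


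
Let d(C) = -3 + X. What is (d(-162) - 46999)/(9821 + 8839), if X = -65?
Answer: -15689/6220 ≈ -2.5223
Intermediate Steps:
d(C) = -68 (d(C) = -3 - 65 = -68)
(d(-162) - 46999)/(9821 + 8839) = (-68 - 46999)/(9821 + 8839) = -47067/18660 = -47067*1/18660 = -15689/6220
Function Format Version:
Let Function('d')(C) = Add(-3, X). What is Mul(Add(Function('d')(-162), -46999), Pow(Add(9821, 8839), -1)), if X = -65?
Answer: Rational(-15689, 6220) ≈ -2.5223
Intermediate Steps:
Function('d')(C) = -68 (Function('d')(C) = Add(-3, -65) = -68)
Mul(Add(Function('d')(-162), -46999), Pow(Add(9821, 8839), -1)) = Mul(Add(-68, -46999), Pow(Add(9821, 8839), -1)) = Mul(-47067, Pow(18660, -1)) = Mul(-47067, Rational(1, 18660)) = Rational(-15689, 6220)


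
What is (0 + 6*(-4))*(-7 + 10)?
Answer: -72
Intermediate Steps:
(0 + 6*(-4))*(-7 + 10) = (0 - 24)*3 = -24*3 = -72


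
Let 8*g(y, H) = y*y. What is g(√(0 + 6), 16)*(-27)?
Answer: -81/4 ≈ -20.250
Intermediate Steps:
g(y, H) = y²/8 (g(y, H) = (y*y)/8 = y²/8)
g(√(0 + 6), 16)*(-27) = ((√(0 + 6))²/8)*(-27) = ((√6)²/8)*(-27) = ((⅛)*6)*(-27) = (¾)*(-27) = -81/4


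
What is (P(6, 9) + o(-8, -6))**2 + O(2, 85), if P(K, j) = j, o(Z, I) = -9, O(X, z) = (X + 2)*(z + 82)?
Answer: 668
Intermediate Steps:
O(X, z) = (2 + X)*(82 + z)
(P(6, 9) + o(-8, -6))**2 + O(2, 85) = (9 - 9)**2 + (164 + 2*85 + 82*2 + 2*85) = 0**2 + (164 + 170 + 164 + 170) = 0 + 668 = 668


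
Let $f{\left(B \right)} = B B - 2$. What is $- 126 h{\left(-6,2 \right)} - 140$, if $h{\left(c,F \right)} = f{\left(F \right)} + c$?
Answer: $364$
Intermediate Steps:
$f{\left(B \right)} = -2 + B^{2}$ ($f{\left(B \right)} = B^{2} - 2 = -2 + B^{2}$)
$h{\left(c,F \right)} = -2 + c + F^{2}$ ($h{\left(c,F \right)} = \left(-2 + F^{2}\right) + c = -2 + c + F^{2}$)
$- 126 h{\left(-6,2 \right)} - 140 = - 126 \left(-2 - 6 + 2^{2}\right) - 140 = - 126 \left(-2 - 6 + 4\right) - 140 = \left(-126\right) \left(-4\right) - 140 = 504 - 140 = 364$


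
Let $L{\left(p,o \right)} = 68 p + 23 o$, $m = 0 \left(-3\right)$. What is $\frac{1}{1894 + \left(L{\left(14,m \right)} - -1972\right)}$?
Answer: $\frac{1}{4818} \approx 0.00020756$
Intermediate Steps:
$m = 0$
$L{\left(p,o \right)} = 23 o + 68 p$
$\frac{1}{1894 + \left(L{\left(14,m \right)} - -1972\right)} = \frac{1}{1894 + \left(\left(23 \cdot 0 + 68 \cdot 14\right) - -1972\right)} = \frac{1}{1894 + \left(\left(0 + 952\right) + 1972\right)} = \frac{1}{1894 + \left(952 + 1972\right)} = \frac{1}{1894 + 2924} = \frac{1}{4818}$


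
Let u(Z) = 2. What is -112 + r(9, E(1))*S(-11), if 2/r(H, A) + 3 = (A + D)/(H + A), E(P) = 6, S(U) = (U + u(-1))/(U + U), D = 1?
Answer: -46951/418 ≈ -112.32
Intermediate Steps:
S(U) = (2 + U)/(2*U) (S(U) = (U + 2)/(U + U) = (2 + U)/((2*U)) = (2 + U)*(1/(2*U)) = (2 + U)/(2*U))
r(H, A) = 2/(-3 + (1 + A)/(A + H)) (r(H, A) = 2/(-3 + (A + 1)/(H + A)) = 2/(-3 + (1 + A)/(A + H)))
-112 + r(9, E(1))*S(-11) = -112 + (2*(-1*6 - 1*9)/(-1 + 2*6 + 3*9))*((½)*(2 - 11)/(-11)) = -112 + (2*(-6 - 9)/(-1 + 12 + 27))*((½)*(-1/11)*(-9)) = -112 + (2*(-15)/38)*(9/22) = -112 + (2*(1/38)*(-15))*(9/22) = -112 - 15/19*9/22 = -112 - 135/418 = -46951/418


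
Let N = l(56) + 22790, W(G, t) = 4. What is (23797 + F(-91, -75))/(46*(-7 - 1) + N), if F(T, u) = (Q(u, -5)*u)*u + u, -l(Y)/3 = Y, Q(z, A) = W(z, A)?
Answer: 23111/11127 ≈ 2.0770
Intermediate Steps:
Q(z, A) = 4
l(Y) = -3*Y
F(T, u) = u + 4*u² (F(T, u) = (4*u)*u + u = 4*u² + u = u + 4*u²)
N = 22622 (N = -3*56 + 22790 = -168 + 22790 = 22622)
(23797 + F(-91, -75))/(46*(-7 - 1) + N) = (23797 - 75*(1 + 4*(-75)))/(46*(-7 - 1) + 22622) = (23797 - 75*(1 - 300))/(46*(-8) + 22622) = (23797 - 75*(-299))/(-368 + 22622) = (23797 + 22425)/22254 = 46222*(1/22254) = 23111/11127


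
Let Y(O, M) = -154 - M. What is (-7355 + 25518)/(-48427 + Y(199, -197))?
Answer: -18163/48384 ≈ -0.37539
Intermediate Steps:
(-7355 + 25518)/(-48427 + Y(199, -197)) = (-7355 + 25518)/(-48427 + (-154 - 1*(-197))) = 18163/(-48427 + (-154 + 197)) = 18163/(-48427 + 43) = 18163/(-48384) = 18163*(-1/48384) = -18163/48384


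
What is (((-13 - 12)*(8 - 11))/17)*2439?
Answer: 182925/17 ≈ 10760.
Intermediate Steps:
(((-13 - 12)*(8 - 11))/17)*2439 = (-25*(-3)*(1/17))*2439 = (75*(1/17))*2439 = (75/17)*2439 = 182925/17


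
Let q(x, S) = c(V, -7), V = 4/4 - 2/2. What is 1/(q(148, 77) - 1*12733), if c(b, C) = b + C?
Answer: -1/12740 ≈ -7.8493e-5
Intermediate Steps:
V = 0 (V = 4*(¼) - 2*½ = 1 - 1 = 0)
c(b, C) = C + b
q(x, S) = -7 (q(x, S) = -7 + 0 = -7)
1/(q(148, 77) - 1*12733) = 1/(-7 - 1*12733) = 1/(-7 - 12733) = 1/(-12740) = -1/12740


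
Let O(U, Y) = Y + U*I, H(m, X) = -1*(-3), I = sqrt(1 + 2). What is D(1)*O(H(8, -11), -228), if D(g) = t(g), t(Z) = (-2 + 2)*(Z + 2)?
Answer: 0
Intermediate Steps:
I = sqrt(3) ≈ 1.7320
H(m, X) = 3
t(Z) = 0 (t(Z) = 0*(2 + Z) = 0)
O(U, Y) = Y + U*sqrt(3)
D(g) = 0
D(1)*O(H(8, -11), -228) = 0*(-228 + 3*sqrt(3)) = 0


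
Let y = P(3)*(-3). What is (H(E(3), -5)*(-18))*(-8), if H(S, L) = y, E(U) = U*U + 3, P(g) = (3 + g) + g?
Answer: -3888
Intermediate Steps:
P(g) = 3 + 2*g
E(U) = 3 + U² (E(U) = U² + 3 = 3 + U²)
y = -27 (y = (3 + 2*3)*(-3) = (3 + 6)*(-3) = 9*(-3) = -27)
H(S, L) = -27
(H(E(3), -5)*(-18))*(-8) = -27*(-18)*(-8) = 486*(-8) = -3888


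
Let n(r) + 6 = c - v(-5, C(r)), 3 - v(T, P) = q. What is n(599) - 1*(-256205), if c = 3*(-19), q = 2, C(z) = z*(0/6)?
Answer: 256141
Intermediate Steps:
C(z) = 0 (C(z) = z*(0*(⅙)) = z*0 = 0)
v(T, P) = 1 (v(T, P) = 3 - 1*2 = 3 - 2 = 1)
c = -57
n(r) = -64 (n(r) = -6 + (-57 - 1*1) = -6 + (-57 - 1) = -6 - 58 = -64)
n(599) - 1*(-256205) = -64 - 1*(-256205) = -64 + 256205 = 256141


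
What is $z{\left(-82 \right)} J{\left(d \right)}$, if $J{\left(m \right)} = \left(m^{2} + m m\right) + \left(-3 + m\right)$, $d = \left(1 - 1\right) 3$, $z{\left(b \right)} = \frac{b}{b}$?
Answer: $-3$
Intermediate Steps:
$z{\left(b \right)} = 1$
$d = 0$ ($d = 0 \cdot 3 = 0$)
$J{\left(m \right)} = -3 + m + 2 m^{2}$ ($J{\left(m \right)} = \left(m^{2} + m^{2}\right) + \left(-3 + m\right) = 2 m^{2} + \left(-3 + m\right) = -3 + m + 2 m^{2}$)
$z{\left(-82 \right)} J{\left(d \right)} = 1 \left(-3 + 0 + 2 \cdot 0^{2}\right) = 1 \left(-3 + 0 + 2 \cdot 0\right) = 1 \left(-3 + 0 + 0\right) = 1 \left(-3\right) = -3$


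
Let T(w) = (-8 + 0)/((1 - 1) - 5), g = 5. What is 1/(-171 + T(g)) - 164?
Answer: -138913/847 ≈ -164.01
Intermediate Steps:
T(w) = 8/5 (T(w) = -8/(0 - 5) = -8/(-5) = -8*(-⅕) = 8/5)
1/(-171 + T(g)) - 164 = 1/(-171 + 8/5) - 164 = 1/(-847/5) - 164 = -5/847 - 164 = -138913/847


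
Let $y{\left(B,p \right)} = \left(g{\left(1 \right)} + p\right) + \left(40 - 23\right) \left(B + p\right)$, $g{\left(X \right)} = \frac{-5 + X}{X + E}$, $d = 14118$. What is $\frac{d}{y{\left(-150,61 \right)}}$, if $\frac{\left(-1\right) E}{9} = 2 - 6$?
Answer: $- \frac{261183}{26864} \approx -9.7224$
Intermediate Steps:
$E = 36$ ($E = - 9 \left(2 - 6\right) = \left(-9\right) \left(-4\right) = 36$)
$g{\left(X \right)} = \frac{-5 + X}{36 + X}$ ($g{\left(X \right)} = \frac{-5 + X}{X + 36} = \frac{-5 + X}{36 + X}$)
$y{\left(B,p \right)} = - \frac{4}{37} + 17 B + 18 p$ ($y{\left(B,p \right)} = \left(\frac{-5 + 1}{36 + 1} + p\right) + \left(40 - 23\right) \left(B + p\right) = \left(\frac{1}{37} \left(-4\right) + p\right) + 17 \left(B + p\right) = \left(\frac{1}{37} \left(-4\right) + p\right) + \left(17 B + 17 p\right) = \left(- \frac{4}{37} + p\right) + \left(17 B + 17 p\right) = - \frac{4}{37} + 17 B + 18 p$)
$\frac{d}{y{\left(-150,61 \right)}} = \frac{14118}{- \frac{4}{37} + 17 \left(-150\right) + 18 \cdot 61} = \frac{14118}{- \frac{4}{37} - 2550 + 1098} = \frac{14118}{- \frac{53728}{37}} = 14118 \left(- \frac{37}{53728}\right) = - \frac{261183}{26864}$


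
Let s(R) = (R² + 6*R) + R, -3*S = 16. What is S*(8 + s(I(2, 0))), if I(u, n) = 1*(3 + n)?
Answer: -608/3 ≈ -202.67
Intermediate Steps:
S = -16/3 (S = -⅓*16 = -16/3 ≈ -5.3333)
I(u, n) = 3 + n
s(R) = R² + 7*R
S*(8 + s(I(2, 0))) = -16*(8 + (3 + 0)*(7 + (3 + 0)))/3 = -16*(8 + 3*(7 + 3))/3 = -16*(8 + 3*10)/3 = -16*(8 + 30)/3 = -16/3*38 = -608/3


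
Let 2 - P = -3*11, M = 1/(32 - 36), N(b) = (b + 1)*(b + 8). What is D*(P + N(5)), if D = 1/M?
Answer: -452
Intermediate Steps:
N(b) = (1 + b)*(8 + b)
M = -1/4 (M = 1/(-4) = -1/4 ≈ -0.25000)
P = 35 (P = 2 - (-3)*11 = 2 - 1*(-33) = 2 + 33 = 35)
D = -4 (D = 1/(-1/4) = -4)
D*(P + N(5)) = -4*(35 + (8 + 5**2 + 9*5)) = -4*(35 + (8 + 25 + 45)) = -4*(35 + 78) = -4*113 = -452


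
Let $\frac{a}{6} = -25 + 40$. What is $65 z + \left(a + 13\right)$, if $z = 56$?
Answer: $3743$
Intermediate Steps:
$a = 90$ ($a = 6 \left(-25 + 40\right) = 6 \cdot 15 = 90$)
$65 z + \left(a + 13\right) = 65 \cdot 56 + \left(90 + 13\right) = 3640 + 103 = 3743$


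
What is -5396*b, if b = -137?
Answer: 739252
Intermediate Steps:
-5396*b = -5396*(-137) = 739252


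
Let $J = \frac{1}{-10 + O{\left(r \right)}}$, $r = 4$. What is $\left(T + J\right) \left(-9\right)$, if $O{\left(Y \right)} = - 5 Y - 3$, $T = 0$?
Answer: $\frac{3}{11} \approx 0.27273$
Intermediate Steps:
$O{\left(Y \right)} = -3 - 5 Y$
$J = - \frac{1}{33}$ ($J = \frac{1}{-10 - 23} = \frac{1}{-33} = - \frac{1}{33} \approx -0.030303$)
$\left(T + J\right) \left(-9\right) = \left(0 - \frac{1}{33}\right) \left(-9\right) = \left(- \frac{1}{33}\right) \left(-9\right) = \frac{3}{11}$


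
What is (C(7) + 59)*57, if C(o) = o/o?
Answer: 3420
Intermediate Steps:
C(o) = 1
(C(7) + 59)*57 = (1 + 59)*57 = 60*57 = 3420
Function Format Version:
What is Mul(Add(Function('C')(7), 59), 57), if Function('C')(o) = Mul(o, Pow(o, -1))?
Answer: 3420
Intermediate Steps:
Function('C')(o) = 1
Mul(Add(Function('C')(7), 59), 57) = Mul(Add(1, 59), 57) = Mul(60, 57) = 3420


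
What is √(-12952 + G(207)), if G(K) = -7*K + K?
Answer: I*√14194 ≈ 119.14*I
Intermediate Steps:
G(K) = -6*K
√(-12952 + G(207)) = √(-12952 - 6*207) = √(-12952 - 1242) = √(-14194) = I*√14194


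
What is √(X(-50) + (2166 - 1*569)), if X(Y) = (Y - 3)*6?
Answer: √1279 ≈ 35.763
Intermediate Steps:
X(Y) = -18 + 6*Y (X(Y) = (-3 + Y)*6 = -18 + 6*Y)
√(X(-50) + (2166 - 1*569)) = √((-18 + 6*(-50)) + (2166 - 1*569)) = √((-18 - 300) + (2166 - 569)) = √(-318 + 1597) = √1279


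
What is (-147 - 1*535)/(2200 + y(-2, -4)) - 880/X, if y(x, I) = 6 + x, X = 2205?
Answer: -344333/485982 ≈ -0.70853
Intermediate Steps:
(-147 - 1*535)/(2200 + y(-2, -4)) - 880/X = (-147 - 1*535)/(2200 + (6 - 2)) - 880/2205 = (-147 - 535)/(2200 + 4) - 880*1/2205 = -682/2204 - 176/441 = -682*1/2204 - 176/441 = -341/1102 - 176/441 = -344333/485982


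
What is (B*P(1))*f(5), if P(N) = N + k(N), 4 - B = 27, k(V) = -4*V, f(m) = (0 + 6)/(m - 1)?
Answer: 207/2 ≈ 103.50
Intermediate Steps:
f(m) = 6/(-1 + m)
B = -23 (B = 4 - 1*27 = 4 - 27 = -23)
P(N) = -3*N (P(N) = N - 4*N = -3*N)
(B*P(1))*f(5) = (-(-69))*(6/(-1 + 5)) = (-23*(-3))*(6/4) = 69*(6*(1/4)) = 69*(3/2) = 207/2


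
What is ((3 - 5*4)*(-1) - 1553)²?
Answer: 2359296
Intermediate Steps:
((3 - 5*4)*(-1) - 1553)² = ((3 - 20)*(-1) - 1553)² = (-17*(-1) - 1553)² = (17 - 1553)² = (-1536)² = 2359296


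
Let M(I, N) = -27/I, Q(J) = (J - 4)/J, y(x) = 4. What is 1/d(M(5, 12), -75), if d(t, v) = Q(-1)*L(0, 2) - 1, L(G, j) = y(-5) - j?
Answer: ⅑ ≈ 0.11111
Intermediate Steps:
L(G, j) = 4 - j
Q(J) = (-4 + J)/J
d(t, v) = 9 (d(t, v) = ((-4 - 1)/(-1))*(4 - 1*2) - 1 = (-1*(-5))*(4 - 2) - 1 = 5*2 - 1 = 10 - 1 = 9)
1/d(M(5, 12), -75) = 1/9 = ⅑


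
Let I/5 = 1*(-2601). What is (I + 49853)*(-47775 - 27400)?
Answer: -2770048400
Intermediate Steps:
I = -13005 (I = 5*(1*(-2601)) = 5*(-2601) = -13005)
(I + 49853)*(-47775 - 27400) = (-13005 + 49853)*(-47775 - 27400) = 36848*(-75175) = -2770048400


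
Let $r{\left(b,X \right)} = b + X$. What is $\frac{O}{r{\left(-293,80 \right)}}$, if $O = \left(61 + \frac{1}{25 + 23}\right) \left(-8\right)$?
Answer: $\frac{2929}{1278} \approx 2.2919$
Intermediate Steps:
$r{\left(b,X \right)} = X + b$
$O = - \frac{2929}{6}$ ($O = \left(61 + \frac{1}{48}\right) \left(-8\right) = \frac{2929}{48} \left(-8\right) = - \frac{2929}{6} \approx -488.17$)
$\frac{O}{r{\left(-293,80 \right)}} = - \frac{2929}{6 \left(80 - 293\right)} = - \frac{2929}{6 \left(-213\right)} = \left(- \frac{2929}{6}\right) \left(- \frac{1}{213}\right) = \frac{2929}{1278}$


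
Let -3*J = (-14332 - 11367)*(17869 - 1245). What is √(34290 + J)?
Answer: √1281969138/3 ≈ 11935.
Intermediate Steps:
J = 427220176/3 (J = -(-14332 - 11367)*(17869 - 1245)/3 = -(-25699)*16624/3 = -⅓*(-427220176) = 427220176/3 ≈ 1.4241e+8)
√(34290 + J) = √(34290 + 427220176/3) = √(427323046/3) = √1281969138/3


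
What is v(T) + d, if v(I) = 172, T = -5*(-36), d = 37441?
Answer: 37613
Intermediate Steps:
T = 180
v(T) + d = 172 + 37441 = 37613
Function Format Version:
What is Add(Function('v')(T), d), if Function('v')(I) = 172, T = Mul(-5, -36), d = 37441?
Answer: 37613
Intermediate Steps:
T = 180
Add(Function('v')(T), d) = Add(172, 37441) = 37613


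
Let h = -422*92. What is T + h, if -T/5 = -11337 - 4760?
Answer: 41661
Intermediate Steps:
T = 80485 (T = -5*(-11337 - 4760) = -5*(-16097) = 80485)
h = -38824
T + h = 80485 - 38824 = 41661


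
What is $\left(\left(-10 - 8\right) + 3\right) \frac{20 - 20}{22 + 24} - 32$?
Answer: $-32$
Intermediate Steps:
$\left(\left(-10 - 8\right) + 3\right) \frac{20 - 20}{22 + 24} - 32 = \left(-18 + 3\right) \frac{0}{46} - 32 = - 15 \cdot 0 \cdot \frac{1}{46} - 32 = \left(-15\right) 0 - 32 = 0 - 32 = -32$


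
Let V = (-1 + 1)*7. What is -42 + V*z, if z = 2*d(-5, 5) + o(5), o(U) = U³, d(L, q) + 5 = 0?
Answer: -42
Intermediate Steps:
d(L, q) = -5 (d(L, q) = -5 + 0 = -5)
V = 0 (V = 0*7 = 0)
z = 115 (z = 2*(-5) + 5³ = -10 + 125 = 115)
-42 + V*z = -42 + 0*115 = -42 + 0 = -42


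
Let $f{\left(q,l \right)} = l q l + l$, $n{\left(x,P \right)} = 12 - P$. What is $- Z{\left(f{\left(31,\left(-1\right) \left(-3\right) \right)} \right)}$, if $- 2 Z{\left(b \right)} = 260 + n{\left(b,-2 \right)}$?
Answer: $137$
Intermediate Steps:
$f{\left(q,l \right)} = l + q l^{2}$ ($f{\left(q,l \right)} = q l^{2} + l = l + q l^{2}$)
$Z{\left(b \right)} = -137$ ($Z{\left(b \right)} = - \frac{260 + \left(12 - -2\right)}{2} = - \frac{260 + \left(12 + 2\right)}{2} = - \frac{260 + 14}{2} = \left(- \frac{1}{2}\right) 274 = -137$)
$- Z{\left(f{\left(31,\left(-1\right) \left(-3\right) \right)} \right)} = \left(-1\right) \left(-137\right) = 137$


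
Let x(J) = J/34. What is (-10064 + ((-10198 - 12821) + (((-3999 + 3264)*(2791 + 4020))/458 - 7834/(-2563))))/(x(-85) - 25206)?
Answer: 51661619765/29591098559 ≈ 1.7458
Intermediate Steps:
x(J) = J/34 (x(J) = J*(1/34) = J/34)
(-10064 + ((-10198 - 12821) + (((-3999 + 3264)*(2791 + 4020))/458 - 7834/(-2563))))/(x(-85) - 25206) = (-10064 + ((-10198 - 12821) + (((-3999 + 3264)*(2791 + 4020))/458 - 7834/(-2563))))/((1/34)*(-85) - 25206) = (-10064 + (-23019 + (-735*6811*(1/458) - 7834*(-1/2563))))/(-5/2 - 25206) = (-10064 + (-23019 + (-5006085*1/458 + 7834/2563)))/(-50417/2) = (-10064 + (-23019 + (-5006085/458 + 7834/2563)))*(-2/50417) = (-10064 + (-23019 - 12827007883/1173854))*(-2/50417) = (-10064 - 39847953109/1173854)*(-2/50417) = -51661619765/1173854*(-2/50417) = 51661619765/29591098559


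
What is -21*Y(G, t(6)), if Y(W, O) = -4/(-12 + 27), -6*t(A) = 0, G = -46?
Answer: 28/5 ≈ 5.6000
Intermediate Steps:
t(A) = 0 (t(A) = -1/6*0 = 0)
Y(W, O) = -4/15
-21*Y(G, t(6)) = -21*(-4/15) = 28/5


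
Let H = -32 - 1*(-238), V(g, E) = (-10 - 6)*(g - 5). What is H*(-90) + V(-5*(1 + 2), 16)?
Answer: -18220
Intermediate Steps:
V(g, E) = 80 - 16*g (V(g, E) = -16*(-5 + g) = 80 - 16*g)
H = 206 (H = -32 + 238 = 206)
H*(-90) + V(-5*(1 + 2), 16) = 206*(-90) + (80 - (-80)*(1 + 2)) = -18540 + (80 - (-80)*3) = -18540 + (80 - 16*(-15)) = -18540 + (80 + 240) = -18540 + 320 = -18220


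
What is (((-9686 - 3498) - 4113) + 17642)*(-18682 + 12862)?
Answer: -2007900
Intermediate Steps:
(((-9686 - 3498) - 4113) + 17642)*(-18682 + 12862) = ((-13184 - 4113) + 17642)*(-5820) = (-17297 + 17642)*(-5820) = 345*(-5820) = -2007900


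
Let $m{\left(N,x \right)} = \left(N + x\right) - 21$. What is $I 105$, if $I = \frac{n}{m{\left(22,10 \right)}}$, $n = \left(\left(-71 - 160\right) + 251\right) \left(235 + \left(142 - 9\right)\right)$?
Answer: $\frac{772800}{11} \approx 70255.0$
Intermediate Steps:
$m{\left(N,x \right)} = -21 + N + x$
$n = 7360$ ($n = \left(\left(-71 - 160\right) + 251\right) \left(235 + 133\right) = \left(-231 + 251\right) 368 = 20 \cdot 368 = 7360$)
$I = \frac{7360}{11}$ ($I = \frac{7360}{-21 + 22 + 10} = \frac{7360}{11} \approx 669.09$)
$I 105 = \frac{7360}{11} \cdot 105 = \frac{772800}{11}$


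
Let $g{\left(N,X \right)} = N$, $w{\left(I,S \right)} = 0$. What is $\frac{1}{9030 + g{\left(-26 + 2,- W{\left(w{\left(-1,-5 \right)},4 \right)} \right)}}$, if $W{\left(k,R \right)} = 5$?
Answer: $\frac{1}{9006} \approx 0.00011104$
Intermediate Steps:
$\frac{1}{9030 + g{\left(-26 + 2,- W{\left(w{\left(-1,-5 \right)},4 \right)} \right)}} = \frac{1}{9030 + \left(-26 + 2\right)} = \frac{1}{9030 - 24} = \frac{1}{9006}$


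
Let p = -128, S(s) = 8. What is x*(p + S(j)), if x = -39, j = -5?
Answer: 4680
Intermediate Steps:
x*(p + S(j)) = -39*(-128 + 8) = -39*(-120) = 4680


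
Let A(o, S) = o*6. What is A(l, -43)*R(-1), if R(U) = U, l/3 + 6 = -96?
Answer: 1836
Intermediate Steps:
l = -306 (l = -18 + 3*(-96) = -18 - 288 = -306)
A(o, S) = 6*o
A(l, -43)*R(-1) = (6*(-306))*(-1) = -1836*(-1) = 1836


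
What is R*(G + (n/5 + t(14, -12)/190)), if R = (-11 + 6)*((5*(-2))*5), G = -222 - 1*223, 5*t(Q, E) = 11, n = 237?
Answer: -1888545/19 ≈ -99397.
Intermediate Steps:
t(Q, E) = 11/5 (t(Q, E) = (⅕)*11 = 11/5)
G = -445 (G = -222 - 223 = -445)
R = 250 (R = -(-50)*5 = -5*(-50) = 250)
R*(G + (n/5 + t(14, -12)/190)) = 250*(-445 + (237/5 + (11/5)/190)) = 250*(-445 + (237*(⅕) + (11/5)*(1/190))) = 250*(-445 + (237/5 + 11/950)) = 250*(-445 + 45041/950) = 250*(-377709/950) = -1888545/19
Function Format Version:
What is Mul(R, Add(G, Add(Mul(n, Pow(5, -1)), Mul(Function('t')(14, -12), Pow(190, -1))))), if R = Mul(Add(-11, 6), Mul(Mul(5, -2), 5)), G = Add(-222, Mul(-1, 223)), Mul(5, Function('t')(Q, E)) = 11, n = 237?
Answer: Rational(-1888545, 19) ≈ -99397.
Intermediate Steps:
Function('t')(Q, E) = Rational(11, 5) (Function('t')(Q, E) = Mul(Rational(1, 5), 11) = Rational(11, 5))
G = -445 (G = Add(-222, -223) = -445)
R = 250 (R = Mul(-5, Mul(-10, 5)) = Mul(-5, -50) = 250)
Mul(R, Add(G, Add(Mul(n, Pow(5, -1)), Mul(Function('t')(14, -12), Pow(190, -1))))) = Mul(250, Add(-445, Add(Mul(237, Pow(5, -1)), Mul(Rational(11, 5), Pow(190, -1))))) = Mul(250, Add(-445, Add(Mul(237, Rational(1, 5)), Mul(Rational(11, 5), Rational(1, 190))))) = Mul(250, Add(-445, Add(Rational(237, 5), Rational(11, 950)))) = Mul(250, Add(-445, Rational(45041, 950))) = Mul(250, Rational(-377709, 950)) = Rational(-1888545, 19)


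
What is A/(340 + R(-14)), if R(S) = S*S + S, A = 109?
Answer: 109/522 ≈ 0.20881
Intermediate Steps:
R(S) = S + S² (R(S) = S² + S = S + S²)
A/(340 + R(-14)) = 109/(340 - 14*(1 - 14)) = 109/(340 - 14*(-13)) = 109/(340 + 182) = 109/522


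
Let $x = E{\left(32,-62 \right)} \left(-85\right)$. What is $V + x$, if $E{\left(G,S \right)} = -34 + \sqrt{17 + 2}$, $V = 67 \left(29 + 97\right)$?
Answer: $11332 - 85 \sqrt{19} \approx 10962.0$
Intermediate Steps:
$V = 8442$ ($V = 67 \cdot 126 = 8442$)
$E{\left(G,S \right)} = -34 + \sqrt{19}$
$x = 2890 - 85 \sqrt{19}$ ($x = \left(-34 + \sqrt{19}\right) \left(-85\right) = 2890 - 85 \sqrt{19} \approx 2519.5$)
$V + x = 8442 + \left(2890 - 85 \sqrt{19}\right) = 11332 - 85 \sqrt{19}$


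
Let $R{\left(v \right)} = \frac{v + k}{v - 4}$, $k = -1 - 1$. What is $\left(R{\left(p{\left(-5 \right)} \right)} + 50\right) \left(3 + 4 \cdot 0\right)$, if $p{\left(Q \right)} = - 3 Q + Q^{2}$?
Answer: $\frac{919}{6} \approx 153.17$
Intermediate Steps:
$k = -2$
$p{\left(Q \right)} = Q^{2} - 3 Q$
$R{\left(v \right)} = \frac{-2 + v}{-4 + v}$ ($R{\left(v \right)} = \frac{v - 2}{v - 4} = \frac{-2 + v}{-4 + v}$)
$\left(R{\left(p{\left(-5 \right)} \right)} + 50\right) \left(3 + 4 \cdot 0\right) = \left(\frac{-2 - 5 \left(-3 - 5\right)}{-4 - 5 \left(-3 - 5\right)} + 50\right) \left(3 + 4 \cdot 0\right) = \left(\frac{-2 - -40}{-4 - -40} + 50\right) \left(3 + 0\right) = \left(\frac{-2 + 40}{-4 + 40} + 50\right) 3 = \left(\frac{1}{36} \cdot 38 + 50\right) 3 = \left(\frac{19}{18} + 50\right) 3 = \frac{919}{18} \cdot 3 = \frac{919}{6}$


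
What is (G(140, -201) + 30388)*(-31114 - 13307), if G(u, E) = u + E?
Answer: -1347155667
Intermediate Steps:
G(u, E) = E + u
(G(140, -201) + 30388)*(-31114 - 13307) = ((-201 + 140) + 30388)*(-31114 - 13307) = (-61 + 30388)*(-44421) = 30327*(-44421) = -1347155667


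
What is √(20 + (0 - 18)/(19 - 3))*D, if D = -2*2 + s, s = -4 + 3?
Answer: -5*√302/4 ≈ -21.723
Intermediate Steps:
s = -1
D = -5 (D = -2*2 - 1 = -4 - 1 = -5)
√(20 + (0 - 18)/(19 - 3))*D = √(20 + (0 - 18)/(19 - 3))*(-5) = √(20 - 18/16)*(-5) = √(20 - 18*1/16)*(-5) = √(20 - 9/8)*(-5) = √(151/8)*(-5) = (√302/4)*(-5) = -5*√302/4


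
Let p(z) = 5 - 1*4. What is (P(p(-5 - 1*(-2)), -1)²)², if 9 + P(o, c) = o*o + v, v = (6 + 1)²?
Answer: 2825761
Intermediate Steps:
p(z) = 1 (p(z) = 5 - 4 = 1)
v = 49 (v = 7² = 49)
P(o, c) = 40 + o² (P(o, c) = -9 + (o*o + 49) = -9 + (o² + 49) = -9 + (49 + o²) = 40 + o²)
(P(p(-5 - 1*(-2)), -1)²)² = ((40 + 1²)²)² = ((40 + 1)²)² = (41²)² = 1681² = 2825761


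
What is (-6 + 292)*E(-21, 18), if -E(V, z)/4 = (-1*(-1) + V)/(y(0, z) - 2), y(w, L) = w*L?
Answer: -11440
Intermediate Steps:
y(w, L) = L*w
E(V, z) = 2 + 2*V (E(V, z) = -4*(-1*(-1) + V)/(z*0 - 2) = -4*(1 + V)/(0 - 2) = -4*(1 + V)/(-2) = -4*(1 + V)*(-1)/2 = -4*(-½ - V/2) = 2 + 2*V)
(-6 + 292)*E(-21, 18) = (-6 + 292)*(2 + 2*(-21)) = 286*(2 - 42) = 286*(-40) = -11440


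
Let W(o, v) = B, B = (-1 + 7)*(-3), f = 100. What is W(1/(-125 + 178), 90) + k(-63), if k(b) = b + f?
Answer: 19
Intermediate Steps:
B = -18 (B = 6*(-3) = -18)
k(b) = 100 + b (k(b) = b + 100 = 100 + b)
W(o, v) = -18
W(1/(-125 + 178), 90) + k(-63) = -18 + (100 - 63) = -18 + 37 = 19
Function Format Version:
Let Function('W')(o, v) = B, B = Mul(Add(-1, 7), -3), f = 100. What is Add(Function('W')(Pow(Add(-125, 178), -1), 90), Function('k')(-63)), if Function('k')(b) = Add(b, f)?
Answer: 19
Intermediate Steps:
B = -18 (B = Mul(6, -3) = -18)
Function('k')(b) = Add(100, b) (Function('k')(b) = Add(b, 100) = Add(100, b))
Function('W')(o, v) = -18
Add(Function('W')(Pow(Add(-125, 178), -1), 90), Function('k')(-63)) = Add(-18, Add(100, -63)) = Add(-18, 37) = 19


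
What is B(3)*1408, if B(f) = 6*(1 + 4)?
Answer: 42240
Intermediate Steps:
B(f) = 30 (B(f) = 6*5 = 30)
B(3)*1408 = 30*1408 = 42240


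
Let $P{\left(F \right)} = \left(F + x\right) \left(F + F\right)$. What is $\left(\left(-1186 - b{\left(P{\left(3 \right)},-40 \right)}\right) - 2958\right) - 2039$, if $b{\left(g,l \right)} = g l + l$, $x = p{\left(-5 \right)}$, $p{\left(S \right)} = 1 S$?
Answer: $-6623$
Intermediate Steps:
$p{\left(S \right)} = S$
$x = -5$
$P{\left(F \right)} = 2 F \left(-5 + F\right)$ ($P{\left(F \right)} = \left(F - 5\right) \left(F + F\right) = \left(-5 + F\right) 2 F = 2 F \left(-5 + F\right)$)
$b{\left(g,l \right)} = l + g l$
$\left(\left(-1186 - b{\left(P{\left(3 \right)},-40 \right)}\right) - 2958\right) - 2039 = \left(\left(-1186 - - 40 \left(1 + 2 \cdot 3 \left(-5 + 3\right)\right)\right) - 2958\right) - 2039 = \left(\left(-1186 - - 40 \left(1 + 2 \cdot 3 \left(-2\right)\right)\right) - 2958\right) - 2039 = \left(\left(-1186 - - 40 \left(1 - 12\right)\right) - 2958\right) - 2039 = \left(\left(-1186 - \left(-40\right) \left(-11\right)\right) - 2958\right) - 2039 = \left(\left(-1186 - 440\right) - 2958\right) - 2039 = \left(-1626 - 2958\right) - 2039 = -4584 - 2039 = -6623$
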